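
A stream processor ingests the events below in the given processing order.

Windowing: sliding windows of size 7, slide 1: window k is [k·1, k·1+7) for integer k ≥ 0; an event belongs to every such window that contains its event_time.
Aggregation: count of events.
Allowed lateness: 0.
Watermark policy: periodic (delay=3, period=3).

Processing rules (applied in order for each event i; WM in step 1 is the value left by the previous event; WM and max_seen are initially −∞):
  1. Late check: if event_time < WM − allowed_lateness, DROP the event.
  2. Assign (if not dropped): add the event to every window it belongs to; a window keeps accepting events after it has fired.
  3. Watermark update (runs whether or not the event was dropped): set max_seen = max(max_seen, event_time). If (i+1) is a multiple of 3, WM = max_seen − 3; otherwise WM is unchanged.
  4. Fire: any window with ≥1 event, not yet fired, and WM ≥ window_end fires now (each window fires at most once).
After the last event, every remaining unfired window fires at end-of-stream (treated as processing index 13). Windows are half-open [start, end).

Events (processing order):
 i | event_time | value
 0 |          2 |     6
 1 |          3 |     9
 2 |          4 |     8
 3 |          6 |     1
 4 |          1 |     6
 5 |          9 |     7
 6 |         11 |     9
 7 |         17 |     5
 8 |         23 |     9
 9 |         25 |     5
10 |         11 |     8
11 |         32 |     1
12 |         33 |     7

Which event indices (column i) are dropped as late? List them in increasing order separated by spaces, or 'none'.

i=0 t=2 v=6: → [2,9),[1,8),[0,7); WM=−∞
i=1 t=3 v=9: → [3,10),[2,9),[1,8),[0,7); WM=−∞
i=2 t=4 v=8: → [4,11),[3,10),[2,9),[1,8),[0,7); WM=1
i=3 t=6 v=1: → [6,13),[5,12),[4,11),[3,10),[2,9),[1,8),[0,7); WM=1
i=4 t=1 v=6: → [1,8),[0,7); WM=1
i=5 t=9 v=7: → [9,16),[8,15),[7,14),[6,13),[5,12),[4,11),[3,10); WM=6
i=6 t=11 v=9: → [11,18),[10,17),[9,16),[8,15),[7,14),[6,13),[5,12); WM=6
i=7 t=17 v=5: → [17,24),[16,23),[15,22),[14,21),[13,20),[12,19),[11,18); WM=6
i=8 t=23 v=9: → [23,30),[22,29),[21,28),[20,27),[19,26),[18,25),[17,24); WM=20; [0,7) fires=5 [1,8) fires=5 [2,9) fires=4 [3,10) fires=4 [4,11) fires=3 [5,12) fires=3 [6,13) fires=3 [7,14) fires=2 [8,15) fires=2 [9,16) fires=2 [10,17) fires=1 [11,18) fires=2 [12,19) fires=1 [13,20) fires=1
i=9 t=25 v=5: → [25,32),[24,31),[23,30),[22,29),[21,28),[20,27),[19,26); WM=20
i=10 t=11 v=8: DROP (t<20-0); WM=20
i=11 t=32 v=1: → [32,39),[31,38),[30,37),[29,36),[28,35),[27,34),[26,33); WM=29; [14,21) fires=1 [15,22) fires=1 [16,23) fires=1 [17,24) fires=2 [18,25) fires=1 [19,26) fires=2 [20,27) fires=2 [21,28) fires=2 [22,29) fires=2
i=12 t=33 v=7: → [33,40),[32,39),[31,38),[30,37),[29,36),[28,35),[27,34); WM=29

10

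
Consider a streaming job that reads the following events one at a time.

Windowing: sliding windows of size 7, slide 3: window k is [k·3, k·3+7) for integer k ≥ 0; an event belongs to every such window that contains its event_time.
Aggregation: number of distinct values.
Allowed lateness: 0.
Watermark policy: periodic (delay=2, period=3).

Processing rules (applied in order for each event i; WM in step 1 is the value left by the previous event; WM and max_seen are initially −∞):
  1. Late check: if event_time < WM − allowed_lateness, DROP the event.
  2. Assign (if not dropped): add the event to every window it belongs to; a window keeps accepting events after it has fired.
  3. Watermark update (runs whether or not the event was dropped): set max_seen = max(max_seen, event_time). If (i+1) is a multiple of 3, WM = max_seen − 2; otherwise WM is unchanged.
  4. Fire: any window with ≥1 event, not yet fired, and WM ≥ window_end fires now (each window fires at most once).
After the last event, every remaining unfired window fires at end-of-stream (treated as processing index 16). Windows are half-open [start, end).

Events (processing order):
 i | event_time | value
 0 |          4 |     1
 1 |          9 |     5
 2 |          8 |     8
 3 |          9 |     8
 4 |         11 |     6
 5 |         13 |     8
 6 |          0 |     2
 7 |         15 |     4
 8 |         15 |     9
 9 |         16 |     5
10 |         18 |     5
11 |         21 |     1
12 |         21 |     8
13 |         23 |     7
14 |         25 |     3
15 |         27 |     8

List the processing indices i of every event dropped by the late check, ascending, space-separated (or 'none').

i=0 t=4 v=1: → [3,10),[0,7); WM=−∞
i=1 t=9 v=5: → [9,16),[6,13),[3,10); WM=−∞
i=2 t=8 v=8: → [6,13),[3,10); WM=7; [0,7) fires=1
i=3 t=9 v=8: → [9,16),[6,13),[3,10); WM=7
i=4 t=11 v=6: → [9,16),[6,13); WM=7
i=5 t=13 v=8: → [12,19),[9,16); WM=11; [3,10) fires=3
i=6 t=0 v=2: DROP (t<11-0); WM=11
i=7 t=15 v=4: → [15,22),[12,19),[9,16); WM=11
i=8 t=15 v=9: → [15,22),[12,19),[9,16); WM=13; [6,13) fires=3
i=9 t=16 v=5: → [15,22),[12,19); WM=13
i=10 t=18 v=5: → [18,25),[15,22),[12,19); WM=13
i=11 t=21 v=1: → [21,28),[18,25),[15,22); WM=19; [9,16) fires=5 [12,19) fires=4
i=12 t=21 v=8: → [21,28),[18,25),[15,22); WM=19
i=13 t=23 v=7: → [21,28),[18,25); WM=19
i=14 t=25 v=3: → [24,31),[21,28); WM=23; [15,22) fires=5
i=15 t=27 v=8: → [27,34),[24,31),[21,28); WM=23

6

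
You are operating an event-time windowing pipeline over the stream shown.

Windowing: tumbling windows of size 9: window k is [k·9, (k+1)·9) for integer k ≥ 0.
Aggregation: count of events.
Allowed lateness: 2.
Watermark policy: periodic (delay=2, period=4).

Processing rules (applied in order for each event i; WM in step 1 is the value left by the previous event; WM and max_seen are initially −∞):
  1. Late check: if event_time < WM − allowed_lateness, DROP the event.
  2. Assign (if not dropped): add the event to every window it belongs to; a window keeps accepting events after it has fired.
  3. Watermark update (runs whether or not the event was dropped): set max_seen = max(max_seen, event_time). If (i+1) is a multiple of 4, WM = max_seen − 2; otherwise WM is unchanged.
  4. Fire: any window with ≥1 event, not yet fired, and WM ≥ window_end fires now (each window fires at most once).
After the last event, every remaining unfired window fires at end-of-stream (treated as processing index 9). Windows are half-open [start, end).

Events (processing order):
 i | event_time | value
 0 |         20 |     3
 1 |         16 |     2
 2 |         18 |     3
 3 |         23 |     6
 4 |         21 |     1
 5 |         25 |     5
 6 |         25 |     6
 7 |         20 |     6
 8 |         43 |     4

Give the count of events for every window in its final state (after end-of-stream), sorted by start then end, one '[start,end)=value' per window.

i=0 t=20 v=3: → [18,27); WM=−∞
i=1 t=16 v=2: → [9,18); WM=−∞
i=2 t=18 v=3: → [18,27); WM=−∞
i=3 t=23 v=6: → [18,27); WM=21; [9,18) fires=1
i=4 t=21 v=1: → [18,27); WM=21
i=5 t=25 v=5: → [18,27); WM=21
i=6 t=25 v=6: → [18,27); WM=21
i=7 t=20 v=6: → [18,27); WM=23
i=8 t=43 v=4: → [36,45); WM=23

[9,18)=1 [18,27)=7 [36,45)=1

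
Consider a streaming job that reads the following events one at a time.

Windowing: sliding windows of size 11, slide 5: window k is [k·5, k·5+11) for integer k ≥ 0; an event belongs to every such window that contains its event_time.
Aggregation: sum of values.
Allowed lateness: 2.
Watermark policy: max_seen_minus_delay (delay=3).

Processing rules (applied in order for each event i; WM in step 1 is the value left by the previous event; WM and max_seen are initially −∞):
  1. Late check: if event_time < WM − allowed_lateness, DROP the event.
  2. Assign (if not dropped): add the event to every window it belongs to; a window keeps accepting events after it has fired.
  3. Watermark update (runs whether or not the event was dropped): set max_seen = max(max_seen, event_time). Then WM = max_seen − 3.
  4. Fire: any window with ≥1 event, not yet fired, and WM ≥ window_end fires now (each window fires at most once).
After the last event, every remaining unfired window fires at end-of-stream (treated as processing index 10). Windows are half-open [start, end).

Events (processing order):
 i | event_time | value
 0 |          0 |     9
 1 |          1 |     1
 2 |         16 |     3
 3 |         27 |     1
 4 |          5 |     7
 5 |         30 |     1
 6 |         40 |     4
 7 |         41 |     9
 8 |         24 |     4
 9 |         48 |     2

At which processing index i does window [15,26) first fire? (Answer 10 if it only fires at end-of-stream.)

5

i=0 t=0 v=9: → [0,11); WM=-3
i=1 t=1 v=1: → [0,11); WM=-2
i=2 t=16 v=3: → [15,26),[10,21); WM=13; [0,11) fires=10
i=3 t=27 v=1: → [25,36),[20,31); WM=24; [10,21) fires=3
i=4 t=5 v=7: DROP (t<24-2); WM=24
i=5 t=30 v=1: → [30,41),[25,36),[20,31); WM=27; [15,26) fires=3
i=6 t=40 v=4: → [40,51),[35,46),[30,41); WM=37; [20,31) fires=2 [25,36) fires=2
i=7 t=41 v=9: → [40,51),[35,46); WM=38
i=8 t=24 v=4: DROP (t<38-2); WM=38
i=9 t=48 v=2: → [45,56),[40,51); WM=45; [30,41) fires=5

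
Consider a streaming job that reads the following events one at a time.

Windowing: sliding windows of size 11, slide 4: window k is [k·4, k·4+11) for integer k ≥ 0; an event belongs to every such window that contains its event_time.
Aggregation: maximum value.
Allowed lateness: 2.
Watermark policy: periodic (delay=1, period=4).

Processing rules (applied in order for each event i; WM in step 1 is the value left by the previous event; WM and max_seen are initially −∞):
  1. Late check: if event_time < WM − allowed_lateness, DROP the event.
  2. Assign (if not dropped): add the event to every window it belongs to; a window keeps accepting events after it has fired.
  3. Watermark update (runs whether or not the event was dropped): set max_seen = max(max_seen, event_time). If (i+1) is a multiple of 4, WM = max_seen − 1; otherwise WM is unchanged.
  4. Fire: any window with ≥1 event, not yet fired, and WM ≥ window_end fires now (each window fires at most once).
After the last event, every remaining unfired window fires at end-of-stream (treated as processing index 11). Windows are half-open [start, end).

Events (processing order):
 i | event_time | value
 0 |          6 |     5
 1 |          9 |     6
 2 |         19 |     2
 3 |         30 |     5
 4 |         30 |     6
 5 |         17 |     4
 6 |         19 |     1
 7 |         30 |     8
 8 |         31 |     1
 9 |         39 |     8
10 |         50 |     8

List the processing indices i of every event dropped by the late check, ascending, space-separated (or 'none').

i=0 t=6 v=5: → [4,15),[0,11); WM=−∞
i=1 t=9 v=6: → [8,19),[4,15),[0,11); WM=−∞
i=2 t=19 v=2: → [16,27),[12,23); WM=−∞
i=3 t=30 v=5: → [28,39),[24,35),[20,31); WM=29; [0,11) fires=6 [4,15) fires=6 [8,19) fires=6 [12,23) fires=2 [16,27) fires=2
i=4 t=30 v=6: → [28,39),[24,35),[20,31); WM=29
i=5 t=17 v=4: DROP (t<29-2); WM=29
i=6 t=19 v=1: DROP (t<29-2); WM=29
i=7 t=30 v=8: → [28,39),[24,35),[20,31); WM=29
i=8 t=31 v=1: → [28,39),[24,35); WM=29
i=9 t=39 v=8: → [36,47),[32,43); WM=29
i=10 t=50 v=8: → [48,59),[44,55),[40,51); WM=29

5 6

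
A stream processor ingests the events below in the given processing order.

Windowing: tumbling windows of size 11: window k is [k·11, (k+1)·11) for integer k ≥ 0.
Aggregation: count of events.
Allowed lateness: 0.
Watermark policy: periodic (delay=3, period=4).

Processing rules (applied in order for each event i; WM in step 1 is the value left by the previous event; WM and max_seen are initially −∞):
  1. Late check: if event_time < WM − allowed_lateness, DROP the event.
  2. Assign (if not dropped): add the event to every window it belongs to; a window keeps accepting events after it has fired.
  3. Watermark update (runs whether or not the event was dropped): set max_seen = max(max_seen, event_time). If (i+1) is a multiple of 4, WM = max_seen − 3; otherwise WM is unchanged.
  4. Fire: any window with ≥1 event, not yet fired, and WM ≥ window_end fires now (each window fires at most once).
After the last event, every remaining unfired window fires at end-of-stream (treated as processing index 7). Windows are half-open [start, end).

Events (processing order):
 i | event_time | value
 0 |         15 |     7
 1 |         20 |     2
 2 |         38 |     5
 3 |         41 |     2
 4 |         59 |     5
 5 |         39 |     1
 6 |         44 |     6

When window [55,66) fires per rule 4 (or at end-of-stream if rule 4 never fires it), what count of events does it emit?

i=0 t=15 v=7: → [11,22); WM=−∞
i=1 t=20 v=2: → [11,22); WM=−∞
i=2 t=38 v=5: → [33,44); WM=−∞
i=3 t=41 v=2: → [33,44); WM=38; [11,22) fires=2
i=4 t=59 v=5: → [55,66); WM=38
i=5 t=39 v=1: → [33,44); WM=38
i=6 t=44 v=6: → [44,55); WM=38

1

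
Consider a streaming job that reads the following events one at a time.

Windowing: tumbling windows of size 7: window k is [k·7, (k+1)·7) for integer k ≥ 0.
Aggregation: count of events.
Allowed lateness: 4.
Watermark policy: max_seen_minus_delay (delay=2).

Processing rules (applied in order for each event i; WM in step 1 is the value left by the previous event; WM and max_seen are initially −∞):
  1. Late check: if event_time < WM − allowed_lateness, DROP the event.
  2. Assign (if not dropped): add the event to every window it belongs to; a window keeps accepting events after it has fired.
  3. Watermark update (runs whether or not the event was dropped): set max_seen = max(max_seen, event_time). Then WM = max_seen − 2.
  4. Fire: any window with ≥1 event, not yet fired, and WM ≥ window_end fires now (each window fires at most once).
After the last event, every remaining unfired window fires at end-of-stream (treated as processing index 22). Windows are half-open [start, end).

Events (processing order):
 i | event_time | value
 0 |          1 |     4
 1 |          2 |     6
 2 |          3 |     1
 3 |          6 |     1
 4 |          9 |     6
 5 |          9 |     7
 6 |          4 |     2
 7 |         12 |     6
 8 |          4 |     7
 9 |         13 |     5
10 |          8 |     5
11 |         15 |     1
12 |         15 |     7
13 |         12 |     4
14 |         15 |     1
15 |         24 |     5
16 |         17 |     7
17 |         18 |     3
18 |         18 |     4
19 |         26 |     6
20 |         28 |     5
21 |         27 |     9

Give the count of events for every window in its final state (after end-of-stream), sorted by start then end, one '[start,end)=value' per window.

i=0 t=1 v=4: → [0,7); WM=-1
i=1 t=2 v=6: → [0,7); WM=0
i=2 t=3 v=1: → [0,7); WM=1
i=3 t=6 v=1: → [0,7); WM=4
i=4 t=9 v=6: → [7,14); WM=7; [0,7) fires=4
i=5 t=9 v=7: → [7,14); WM=7
i=6 t=4 v=2: → [0,7); WM=7
i=7 t=12 v=6: → [7,14); WM=10
i=8 t=4 v=7: DROP (t<10-4); WM=10
i=9 t=13 v=5: → [7,14); WM=11
i=10 t=8 v=5: → [7,14); WM=11
i=11 t=15 v=1: → [14,21); WM=13
i=12 t=15 v=7: → [14,21); WM=13
i=13 t=12 v=4: → [7,14); WM=13
i=14 t=15 v=1: → [14,21); WM=13
i=15 t=24 v=5: → [21,28); WM=22; [7,14) fires=6 [14,21) fires=3
i=16 t=17 v=7: DROP (t<22-4); WM=22
i=17 t=18 v=3: → [14,21); WM=22
i=18 t=18 v=4: → [14,21); WM=22
i=19 t=26 v=6: → [21,28); WM=24
i=20 t=28 v=5: → [28,35); WM=26
i=21 t=27 v=9: → [21,28); WM=26

[0,7)=5 [7,14)=6 [14,21)=5 [21,28)=3 [28,35)=1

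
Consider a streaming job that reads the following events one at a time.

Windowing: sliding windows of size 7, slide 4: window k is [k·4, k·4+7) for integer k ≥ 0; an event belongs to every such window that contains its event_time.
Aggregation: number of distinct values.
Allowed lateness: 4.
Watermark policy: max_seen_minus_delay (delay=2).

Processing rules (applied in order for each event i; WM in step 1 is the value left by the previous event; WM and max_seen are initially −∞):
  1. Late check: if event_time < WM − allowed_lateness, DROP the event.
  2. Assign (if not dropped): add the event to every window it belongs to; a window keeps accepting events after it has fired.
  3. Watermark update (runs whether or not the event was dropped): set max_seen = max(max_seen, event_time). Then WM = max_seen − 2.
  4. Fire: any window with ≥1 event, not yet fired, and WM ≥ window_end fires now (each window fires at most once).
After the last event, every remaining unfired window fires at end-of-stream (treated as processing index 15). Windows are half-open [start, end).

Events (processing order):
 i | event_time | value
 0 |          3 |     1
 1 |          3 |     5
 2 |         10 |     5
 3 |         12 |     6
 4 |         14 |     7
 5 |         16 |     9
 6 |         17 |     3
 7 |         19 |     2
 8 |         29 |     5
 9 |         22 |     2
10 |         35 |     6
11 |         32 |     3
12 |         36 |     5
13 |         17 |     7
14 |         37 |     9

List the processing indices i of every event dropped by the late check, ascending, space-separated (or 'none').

i=0 t=3 v=1: → [0,7); WM=1
i=1 t=3 v=5: → [0,7); WM=1
i=2 t=10 v=5: → [8,15),[4,11); WM=8; [0,7) fires=2
i=3 t=12 v=6: → [12,19),[8,15); WM=10
i=4 t=14 v=7: → [12,19),[8,15); WM=12; [4,11) fires=1
i=5 t=16 v=9: → [16,23),[12,19); WM=14
i=6 t=17 v=3: → [16,23),[12,19); WM=15; [8,15) fires=3
i=7 t=19 v=2: → [16,23); WM=17
i=8 t=29 v=5: → [28,35),[24,31); WM=27; [12,19) fires=4 [16,23) fires=3
i=9 t=22 v=2: DROP (t<27-4); WM=27
i=10 t=35 v=6: → [32,39); WM=33; [24,31) fires=1
i=11 t=32 v=3: → [32,39),[28,35); WM=33
i=12 t=36 v=5: → [36,43),[32,39); WM=34
i=13 t=17 v=7: DROP (t<34-4); WM=34
i=14 t=37 v=9: → [36,43),[32,39); WM=35; [28,35) fires=2

9 13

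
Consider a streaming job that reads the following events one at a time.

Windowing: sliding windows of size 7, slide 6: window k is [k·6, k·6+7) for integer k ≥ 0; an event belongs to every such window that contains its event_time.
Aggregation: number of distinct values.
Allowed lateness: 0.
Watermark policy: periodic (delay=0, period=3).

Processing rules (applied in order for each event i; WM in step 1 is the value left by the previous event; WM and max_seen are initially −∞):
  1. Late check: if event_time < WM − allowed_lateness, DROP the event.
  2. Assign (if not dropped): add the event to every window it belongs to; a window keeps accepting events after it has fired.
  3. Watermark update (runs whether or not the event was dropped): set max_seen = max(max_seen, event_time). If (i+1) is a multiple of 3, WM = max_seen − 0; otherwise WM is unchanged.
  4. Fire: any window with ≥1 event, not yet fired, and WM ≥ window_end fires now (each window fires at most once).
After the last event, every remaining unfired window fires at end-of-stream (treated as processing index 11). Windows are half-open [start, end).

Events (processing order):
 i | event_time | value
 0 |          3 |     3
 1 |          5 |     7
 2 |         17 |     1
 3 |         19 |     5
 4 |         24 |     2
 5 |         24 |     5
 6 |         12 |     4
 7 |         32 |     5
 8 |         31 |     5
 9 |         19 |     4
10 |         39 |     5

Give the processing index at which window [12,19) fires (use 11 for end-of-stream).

i=0 t=3 v=3: → [0,7); WM=−∞
i=1 t=5 v=7: → [0,7); WM=−∞
i=2 t=17 v=1: → [12,19); WM=17; [0,7) fires=2
i=3 t=19 v=5: → [18,25); WM=17
i=4 t=24 v=2: → [24,31),[18,25); WM=17
i=5 t=24 v=5: → [24,31),[18,25); WM=24; [12,19) fires=1
i=6 t=12 v=4: DROP (t<24-0); WM=24
i=7 t=32 v=5: → [30,37); WM=24
i=8 t=31 v=5: → [30,37); WM=32; [18,25) fires=2 [24,31) fires=2
i=9 t=19 v=4: DROP (t<32-0); WM=32
i=10 t=39 v=5: → [36,43); WM=32

5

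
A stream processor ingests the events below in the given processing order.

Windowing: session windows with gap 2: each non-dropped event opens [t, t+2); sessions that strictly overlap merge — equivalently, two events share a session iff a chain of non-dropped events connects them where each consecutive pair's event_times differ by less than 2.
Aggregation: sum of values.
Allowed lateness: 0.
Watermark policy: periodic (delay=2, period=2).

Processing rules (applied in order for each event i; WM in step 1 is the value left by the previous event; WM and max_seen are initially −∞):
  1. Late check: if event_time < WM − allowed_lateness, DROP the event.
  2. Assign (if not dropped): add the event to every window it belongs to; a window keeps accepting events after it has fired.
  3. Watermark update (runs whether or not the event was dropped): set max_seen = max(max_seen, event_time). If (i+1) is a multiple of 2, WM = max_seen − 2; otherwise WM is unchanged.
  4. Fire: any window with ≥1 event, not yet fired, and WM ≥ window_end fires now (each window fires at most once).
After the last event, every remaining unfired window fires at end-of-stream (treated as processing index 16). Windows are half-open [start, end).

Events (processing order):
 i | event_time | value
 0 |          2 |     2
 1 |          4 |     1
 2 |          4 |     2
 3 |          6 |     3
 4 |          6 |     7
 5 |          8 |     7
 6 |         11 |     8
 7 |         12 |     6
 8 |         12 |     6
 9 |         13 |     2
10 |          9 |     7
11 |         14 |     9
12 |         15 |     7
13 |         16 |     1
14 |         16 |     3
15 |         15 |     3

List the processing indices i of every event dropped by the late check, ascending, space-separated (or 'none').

10

i=0 t=2 v=2: → [2,4); WM=−∞
i=1 t=4 v=1: → [4,6); WM=2
i=2 t=4 v=2: → [4,6); WM=2
i=3 t=6 v=3: → [6,8); WM=4
i=4 t=6 v=7: → [6,8); WM=4
i=5 t=8 v=7: → [8,10); WM=6
i=6 t=11 v=8: → [11,13); WM=6
i=7 t=12 v=6: → [11,14); WM=10
i=8 t=12 v=6: → [11,14); WM=10
i=9 t=13 v=2: → [11,15); WM=11
i=10 t=9 v=7: DROP (t<11-0); WM=11
i=11 t=14 v=9: → [11,16); WM=12
i=12 t=15 v=7: → [11,17); WM=12
i=13 t=16 v=1: → [11,18); WM=14
i=14 t=16 v=3: → [11,18); WM=14
i=15 t=15 v=3: → [11,18); WM=14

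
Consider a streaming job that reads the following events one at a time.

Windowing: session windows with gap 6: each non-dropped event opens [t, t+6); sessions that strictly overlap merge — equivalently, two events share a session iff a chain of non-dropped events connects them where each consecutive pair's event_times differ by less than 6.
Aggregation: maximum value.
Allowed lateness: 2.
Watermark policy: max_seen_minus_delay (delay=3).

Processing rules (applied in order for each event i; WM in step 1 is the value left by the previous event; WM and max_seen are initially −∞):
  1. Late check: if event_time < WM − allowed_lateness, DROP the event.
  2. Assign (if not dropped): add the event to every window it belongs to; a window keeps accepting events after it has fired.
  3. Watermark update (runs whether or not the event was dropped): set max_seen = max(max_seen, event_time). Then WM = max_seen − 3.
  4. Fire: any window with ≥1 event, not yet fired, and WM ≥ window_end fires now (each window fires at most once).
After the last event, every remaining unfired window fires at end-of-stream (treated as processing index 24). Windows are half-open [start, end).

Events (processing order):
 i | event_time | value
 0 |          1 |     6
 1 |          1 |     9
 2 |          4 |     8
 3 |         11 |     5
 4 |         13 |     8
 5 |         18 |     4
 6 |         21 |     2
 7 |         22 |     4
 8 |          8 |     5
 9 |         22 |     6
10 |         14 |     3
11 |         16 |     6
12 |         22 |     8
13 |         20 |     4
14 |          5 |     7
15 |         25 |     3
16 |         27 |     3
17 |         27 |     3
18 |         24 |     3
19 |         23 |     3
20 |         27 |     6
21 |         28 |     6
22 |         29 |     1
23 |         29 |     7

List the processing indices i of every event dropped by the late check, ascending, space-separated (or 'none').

8 10 11 14

i=0 t=1 v=6: → [1,7); WM=-2
i=1 t=1 v=9: → [1,7); WM=-2
i=2 t=4 v=8: → [1,10); WM=1
i=3 t=11 v=5: → [11,17); WM=8
i=4 t=13 v=8: → [11,19); WM=10
i=5 t=18 v=4: → [11,24); WM=15
i=6 t=21 v=2: → [11,27); WM=18
i=7 t=22 v=4: → [11,28); WM=19
i=8 t=8 v=5: DROP (t<19-2); WM=19
i=9 t=22 v=6: → [11,28); WM=19
i=10 t=14 v=3: DROP (t<19-2); WM=19
i=11 t=16 v=6: DROP (t<19-2); WM=19
i=12 t=22 v=8: → [11,28); WM=19
i=13 t=20 v=4: → [11,28); WM=19
i=14 t=5 v=7: DROP (t<19-2); WM=19
i=15 t=25 v=3: → [11,31); WM=22
i=16 t=27 v=3: → [11,33); WM=24
i=17 t=27 v=3: → [11,33); WM=24
i=18 t=24 v=3: → [11,33); WM=24
i=19 t=23 v=3: → [11,33); WM=24
i=20 t=27 v=6: → [11,33); WM=24
i=21 t=28 v=6: → [11,34); WM=25
i=22 t=29 v=1: → [11,35); WM=26
i=23 t=29 v=7: → [11,35); WM=26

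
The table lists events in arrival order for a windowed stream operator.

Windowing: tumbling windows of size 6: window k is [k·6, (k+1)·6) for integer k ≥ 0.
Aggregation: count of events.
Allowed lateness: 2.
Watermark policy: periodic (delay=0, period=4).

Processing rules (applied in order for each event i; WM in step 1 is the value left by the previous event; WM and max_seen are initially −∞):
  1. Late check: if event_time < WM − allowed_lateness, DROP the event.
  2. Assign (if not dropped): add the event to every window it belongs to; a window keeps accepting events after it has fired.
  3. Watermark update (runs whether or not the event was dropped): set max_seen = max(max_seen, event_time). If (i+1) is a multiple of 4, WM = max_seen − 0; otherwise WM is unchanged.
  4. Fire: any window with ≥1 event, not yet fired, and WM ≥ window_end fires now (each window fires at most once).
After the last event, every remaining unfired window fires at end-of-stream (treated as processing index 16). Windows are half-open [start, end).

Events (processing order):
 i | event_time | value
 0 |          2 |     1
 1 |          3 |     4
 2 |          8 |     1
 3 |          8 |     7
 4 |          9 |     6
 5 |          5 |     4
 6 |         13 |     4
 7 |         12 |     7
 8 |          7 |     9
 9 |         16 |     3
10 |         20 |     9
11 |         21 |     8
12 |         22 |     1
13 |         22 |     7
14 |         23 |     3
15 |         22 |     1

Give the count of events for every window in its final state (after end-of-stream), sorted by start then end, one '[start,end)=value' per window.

i=0 t=2 v=1: → [0,6); WM=−∞
i=1 t=3 v=4: → [0,6); WM=−∞
i=2 t=8 v=1: → [6,12); WM=−∞
i=3 t=8 v=7: → [6,12); WM=8; [0,6) fires=2
i=4 t=9 v=6: → [6,12); WM=8
i=5 t=5 v=4: DROP (t<8-2); WM=8
i=6 t=13 v=4: → [12,18); WM=8
i=7 t=12 v=7: → [12,18); WM=13; [6,12) fires=3
i=8 t=7 v=9: DROP (t<13-2); WM=13
i=9 t=16 v=3: → [12,18); WM=13
i=10 t=20 v=9: → [18,24); WM=13
i=11 t=21 v=8: → [18,24); WM=21; [12,18) fires=3
i=12 t=22 v=1: → [18,24); WM=21
i=13 t=22 v=7: → [18,24); WM=21
i=14 t=23 v=3: → [18,24); WM=21
i=15 t=22 v=1: → [18,24); WM=23

[0,6)=2 [6,12)=3 [12,18)=3 [18,24)=6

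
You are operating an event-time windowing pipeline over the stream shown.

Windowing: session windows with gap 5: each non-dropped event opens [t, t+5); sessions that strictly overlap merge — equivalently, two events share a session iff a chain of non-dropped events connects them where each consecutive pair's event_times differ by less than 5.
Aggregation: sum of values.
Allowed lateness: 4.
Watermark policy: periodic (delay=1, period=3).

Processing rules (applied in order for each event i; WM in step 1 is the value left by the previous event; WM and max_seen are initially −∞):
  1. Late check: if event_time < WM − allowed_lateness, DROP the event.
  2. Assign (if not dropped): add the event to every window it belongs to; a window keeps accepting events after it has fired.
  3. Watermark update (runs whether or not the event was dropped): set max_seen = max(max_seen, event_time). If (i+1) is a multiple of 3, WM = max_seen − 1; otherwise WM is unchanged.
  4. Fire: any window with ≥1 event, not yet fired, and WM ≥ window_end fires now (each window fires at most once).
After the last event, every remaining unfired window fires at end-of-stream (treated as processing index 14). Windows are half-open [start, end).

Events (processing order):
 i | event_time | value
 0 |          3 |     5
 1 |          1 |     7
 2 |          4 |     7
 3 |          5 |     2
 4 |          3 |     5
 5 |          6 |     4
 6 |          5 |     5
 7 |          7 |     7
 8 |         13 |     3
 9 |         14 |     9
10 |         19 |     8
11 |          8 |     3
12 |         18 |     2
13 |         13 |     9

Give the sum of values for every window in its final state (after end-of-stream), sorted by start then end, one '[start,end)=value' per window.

i=0 t=3 v=5: → [3,8); WM=−∞
i=1 t=1 v=7: → [1,8); WM=−∞
i=2 t=4 v=7: → [1,9); WM=3
i=3 t=5 v=2: → [1,10); WM=3
i=4 t=3 v=5: → [1,10); WM=3
i=5 t=6 v=4: → [1,11); WM=5
i=6 t=5 v=5: → [1,11); WM=5
i=7 t=7 v=7: → [1,12); WM=5
i=8 t=13 v=3: → [13,18); WM=12
i=9 t=14 v=9: → [13,19); WM=12
i=10 t=19 v=8: → [19,24); WM=12
i=11 t=8 v=3: → [1,13); WM=18
i=12 t=18 v=2: → [13,24); WM=18
i=13 t=13 v=9: DROP (t<18-4); WM=18

[1,13)=45 [13,24)=22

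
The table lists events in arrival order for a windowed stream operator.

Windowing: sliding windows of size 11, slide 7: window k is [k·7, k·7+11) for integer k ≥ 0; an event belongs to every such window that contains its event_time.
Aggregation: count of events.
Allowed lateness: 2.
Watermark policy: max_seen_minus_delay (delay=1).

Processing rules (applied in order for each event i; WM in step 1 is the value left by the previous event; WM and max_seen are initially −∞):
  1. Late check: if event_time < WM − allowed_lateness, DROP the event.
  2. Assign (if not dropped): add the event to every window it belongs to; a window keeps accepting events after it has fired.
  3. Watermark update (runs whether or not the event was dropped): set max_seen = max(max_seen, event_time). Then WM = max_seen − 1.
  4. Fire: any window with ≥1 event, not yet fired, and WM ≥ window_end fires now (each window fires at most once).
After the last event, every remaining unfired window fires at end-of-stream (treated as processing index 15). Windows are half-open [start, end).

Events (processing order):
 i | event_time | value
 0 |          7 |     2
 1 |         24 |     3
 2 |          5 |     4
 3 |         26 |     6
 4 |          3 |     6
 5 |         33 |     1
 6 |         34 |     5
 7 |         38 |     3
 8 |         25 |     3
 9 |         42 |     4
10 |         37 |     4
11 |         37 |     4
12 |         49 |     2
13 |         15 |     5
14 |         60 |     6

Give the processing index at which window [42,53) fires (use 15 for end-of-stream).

i=0 t=7 v=2: → [7,18),[0,11); WM=6
i=1 t=24 v=3: → [21,32),[14,25); WM=23; [0,11) fires=1 [7,18) fires=1
i=2 t=5 v=4: DROP (t<23-2); WM=23
i=3 t=26 v=6: → [21,32); WM=25; [14,25) fires=1
i=4 t=3 v=6: DROP (t<25-2); WM=25
i=5 t=33 v=1: → [28,39); WM=32; [21,32) fires=2
i=6 t=34 v=5: → [28,39); WM=33
i=7 t=38 v=3: → [35,46),[28,39); WM=37
i=8 t=25 v=3: DROP (t<37-2); WM=37
i=9 t=42 v=4: → [42,53),[35,46); WM=41; [28,39) fires=3
i=10 t=37 v=4: DROP (t<41-2); WM=41
i=11 t=37 v=4: DROP (t<41-2); WM=41
i=12 t=49 v=2: → [49,60),[42,53); WM=48; [35,46) fires=2
i=13 t=15 v=5: DROP (t<48-2); WM=48
i=14 t=60 v=6: → [56,67); WM=59; [42,53) fires=2

14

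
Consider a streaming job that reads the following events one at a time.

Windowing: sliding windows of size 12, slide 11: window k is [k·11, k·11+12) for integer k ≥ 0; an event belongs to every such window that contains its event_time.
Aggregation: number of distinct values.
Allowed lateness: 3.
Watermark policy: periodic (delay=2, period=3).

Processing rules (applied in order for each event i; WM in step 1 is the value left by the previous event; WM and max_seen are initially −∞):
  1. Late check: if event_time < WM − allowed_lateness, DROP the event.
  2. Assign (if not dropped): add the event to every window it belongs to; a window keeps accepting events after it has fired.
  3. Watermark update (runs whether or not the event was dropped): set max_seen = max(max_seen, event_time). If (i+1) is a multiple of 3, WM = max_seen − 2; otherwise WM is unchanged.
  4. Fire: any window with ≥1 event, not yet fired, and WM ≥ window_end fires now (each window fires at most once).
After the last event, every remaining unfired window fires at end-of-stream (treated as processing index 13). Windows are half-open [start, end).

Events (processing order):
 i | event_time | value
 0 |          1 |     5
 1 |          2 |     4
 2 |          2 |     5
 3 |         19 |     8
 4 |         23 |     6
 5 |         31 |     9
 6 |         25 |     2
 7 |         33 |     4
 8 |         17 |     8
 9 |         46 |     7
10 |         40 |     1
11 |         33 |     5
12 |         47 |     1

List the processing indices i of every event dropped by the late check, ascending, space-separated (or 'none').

i=0 t=1 v=5: → [0,12); WM=−∞
i=1 t=2 v=4: → [0,12); WM=−∞
i=2 t=2 v=5: → [0,12); WM=0
i=3 t=19 v=8: → [11,23); WM=0
i=4 t=23 v=6: → [22,34); WM=0
i=5 t=31 v=9: → [22,34); WM=29; [0,12) fires=2 [11,23) fires=1
i=6 t=25 v=2: DROP (t<29-3); WM=29
i=7 t=33 v=4: → [33,45),[22,34); WM=29
i=8 t=17 v=8: DROP (t<29-3); WM=31
i=9 t=46 v=7: → [44,56); WM=31
i=10 t=40 v=1: → [33,45); WM=31
i=11 t=33 v=5: → [33,45),[22,34); WM=44; [22,34) fires=4
i=12 t=47 v=1: → [44,56); WM=44

6 8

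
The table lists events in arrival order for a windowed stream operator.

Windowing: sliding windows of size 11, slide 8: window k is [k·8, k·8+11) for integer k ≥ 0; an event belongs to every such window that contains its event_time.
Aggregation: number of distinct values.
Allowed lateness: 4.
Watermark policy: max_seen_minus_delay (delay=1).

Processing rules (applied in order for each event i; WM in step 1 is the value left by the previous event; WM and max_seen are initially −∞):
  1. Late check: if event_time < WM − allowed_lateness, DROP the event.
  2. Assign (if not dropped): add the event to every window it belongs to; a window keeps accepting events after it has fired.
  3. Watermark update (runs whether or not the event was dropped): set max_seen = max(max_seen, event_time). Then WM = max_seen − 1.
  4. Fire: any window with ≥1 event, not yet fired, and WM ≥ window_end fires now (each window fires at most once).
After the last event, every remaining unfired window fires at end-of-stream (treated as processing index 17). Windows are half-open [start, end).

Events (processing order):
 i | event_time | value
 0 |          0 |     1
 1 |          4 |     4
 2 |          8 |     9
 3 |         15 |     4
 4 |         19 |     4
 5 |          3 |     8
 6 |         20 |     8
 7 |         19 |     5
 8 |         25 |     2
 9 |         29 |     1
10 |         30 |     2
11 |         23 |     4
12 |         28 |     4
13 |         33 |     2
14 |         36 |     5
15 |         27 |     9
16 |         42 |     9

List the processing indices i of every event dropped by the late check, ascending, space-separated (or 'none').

i=0 t=0 v=1: → [0,11); WM=-1
i=1 t=4 v=4: → [0,11); WM=3
i=2 t=8 v=9: → [8,19),[0,11); WM=7
i=3 t=15 v=4: → [8,19); WM=14; [0,11) fires=3
i=4 t=19 v=4: → [16,27); WM=18
i=5 t=3 v=8: DROP (t<18-4); WM=18
i=6 t=20 v=8: → [16,27); WM=19; [8,19) fires=2
i=7 t=19 v=5: → [16,27); WM=19
i=8 t=25 v=2: → [24,35),[16,27); WM=24
i=9 t=29 v=1: → [24,35); WM=28; [16,27) fires=4
i=10 t=30 v=2: → [24,35); WM=29
i=11 t=23 v=4: DROP (t<29-4); WM=29
i=12 t=28 v=4: → [24,35); WM=29
i=13 t=33 v=2: → [32,43),[24,35); WM=32
i=14 t=36 v=5: → [32,43); WM=35; [24,35) fires=3
i=15 t=27 v=9: DROP (t<35-4); WM=35
i=16 t=42 v=9: → [40,51),[32,43); WM=41

5 11 15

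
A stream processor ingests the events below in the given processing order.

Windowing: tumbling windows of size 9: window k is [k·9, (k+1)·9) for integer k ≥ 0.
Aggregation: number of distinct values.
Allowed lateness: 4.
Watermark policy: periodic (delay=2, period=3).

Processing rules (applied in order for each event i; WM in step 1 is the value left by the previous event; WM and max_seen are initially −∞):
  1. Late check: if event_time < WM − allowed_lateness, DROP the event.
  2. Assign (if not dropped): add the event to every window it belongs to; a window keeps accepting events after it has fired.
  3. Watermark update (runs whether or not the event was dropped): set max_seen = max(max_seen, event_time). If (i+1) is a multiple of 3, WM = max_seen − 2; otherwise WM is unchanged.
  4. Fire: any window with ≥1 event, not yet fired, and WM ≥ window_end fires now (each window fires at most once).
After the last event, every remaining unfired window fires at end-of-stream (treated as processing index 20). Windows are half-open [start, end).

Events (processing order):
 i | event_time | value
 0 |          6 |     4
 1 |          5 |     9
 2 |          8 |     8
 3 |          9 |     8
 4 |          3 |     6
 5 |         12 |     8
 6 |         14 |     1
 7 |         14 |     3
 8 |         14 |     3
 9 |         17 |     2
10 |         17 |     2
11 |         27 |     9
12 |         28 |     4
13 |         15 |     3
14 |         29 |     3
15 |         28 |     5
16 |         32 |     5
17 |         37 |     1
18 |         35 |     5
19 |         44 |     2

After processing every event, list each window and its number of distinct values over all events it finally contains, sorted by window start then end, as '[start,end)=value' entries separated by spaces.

i=0 t=6 v=4: → [0,9); WM=−∞
i=1 t=5 v=9: → [0,9); WM=−∞
i=2 t=8 v=8: → [0,9); WM=6
i=3 t=9 v=8: → [9,18); WM=6
i=4 t=3 v=6: → [0,9); WM=6
i=5 t=12 v=8: → [9,18); WM=10; [0,9) fires=4
i=6 t=14 v=1: → [9,18); WM=10
i=7 t=14 v=3: → [9,18); WM=10
i=8 t=14 v=3: → [9,18); WM=12
i=9 t=17 v=2: → [9,18); WM=12
i=10 t=17 v=2: → [9,18); WM=12
i=11 t=27 v=9: → [27,36); WM=25; [9,18) fires=4
i=12 t=28 v=4: → [27,36); WM=25
i=13 t=15 v=3: DROP (t<25-4); WM=25
i=14 t=29 v=3: → [27,36); WM=27
i=15 t=28 v=5: → [27,36); WM=27
i=16 t=32 v=5: → [27,36); WM=27
i=17 t=37 v=1: → [36,45); WM=35
i=18 t=35 v=5: → [27,36); WM=35
i=19 t=44 v=2: → [36,45); WM=35

[0,9)=4 [9,18)=4 [27,36)=4 [36,45)=2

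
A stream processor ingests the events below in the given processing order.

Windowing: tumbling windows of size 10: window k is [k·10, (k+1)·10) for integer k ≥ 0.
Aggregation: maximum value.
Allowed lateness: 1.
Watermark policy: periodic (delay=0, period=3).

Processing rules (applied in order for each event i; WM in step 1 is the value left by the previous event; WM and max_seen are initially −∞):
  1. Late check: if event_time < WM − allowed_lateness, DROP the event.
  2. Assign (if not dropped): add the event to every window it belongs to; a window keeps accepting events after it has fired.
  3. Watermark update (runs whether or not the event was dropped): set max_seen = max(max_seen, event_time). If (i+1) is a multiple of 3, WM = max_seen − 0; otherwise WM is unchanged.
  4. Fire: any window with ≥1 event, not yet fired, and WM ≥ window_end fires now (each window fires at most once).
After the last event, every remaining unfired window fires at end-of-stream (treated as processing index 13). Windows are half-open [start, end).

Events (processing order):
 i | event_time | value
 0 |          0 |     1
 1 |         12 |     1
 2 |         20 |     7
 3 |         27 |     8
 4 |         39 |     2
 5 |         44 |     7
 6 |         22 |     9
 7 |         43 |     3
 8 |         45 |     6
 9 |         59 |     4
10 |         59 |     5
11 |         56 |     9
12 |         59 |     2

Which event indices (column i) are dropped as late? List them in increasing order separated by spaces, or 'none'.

i=0 t=0 v=1: → [0,10); WM=−∞
i=1 t=12 v=1: → [10,20); WM=−∞
i=2 t=20 v=7: → [20,30); WM=20; [0,10) fires=1 [10,20) fires=1
i=3 t=27 v=8: → [20,30); WM=20
i=4 t=39 v=2: → [30,40); WM=20
i=5 t=44 v=7: → [40,50); WM=44; [20,30) fires=8 [30,40) fires=2
i=6 t=22 v=9: DROP (t<44-1); WM=44
i=7 t=43 v=3: → [40,50); WM=44
i=8 t=45 v=6: → [40,50); WM=45
i=9 t=59 v=4: → [50,60); WM=45
i=10 t=59 v=5: → [50,60); WM=45
i=11 t=56 v=9: → [50,60); WM=59; [40,50) fires=7
i=12 t=59 v=2: → [50,60); WM=59

6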